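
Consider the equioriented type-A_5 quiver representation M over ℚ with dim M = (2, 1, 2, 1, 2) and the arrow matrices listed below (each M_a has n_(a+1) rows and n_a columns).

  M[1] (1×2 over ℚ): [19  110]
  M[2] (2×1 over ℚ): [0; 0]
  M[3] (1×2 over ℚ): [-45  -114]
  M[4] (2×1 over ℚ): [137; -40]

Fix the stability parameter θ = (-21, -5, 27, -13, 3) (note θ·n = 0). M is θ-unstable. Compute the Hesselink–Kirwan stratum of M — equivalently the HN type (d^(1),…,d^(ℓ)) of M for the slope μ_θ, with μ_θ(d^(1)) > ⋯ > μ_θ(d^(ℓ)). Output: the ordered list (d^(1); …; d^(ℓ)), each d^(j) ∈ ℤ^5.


Via rank(M_{q-1}∘⋯∘M_p): M ≅ I[1,1], I[1,2], I[3,3], I[3,5], I[5,5].
μ_θ-semistable layers: μ^(1)=27; μ^(2)=17/3; μ^(3)=3; μ^(4)=-5; μ^(5)=-21

((0, 0, 1, 0, 0); (0, 0, 1, 1, 1); (0, 0, 0, 0, 1); (0, 1, 0, 0, 0); (2, 0, 0, 0, 0))


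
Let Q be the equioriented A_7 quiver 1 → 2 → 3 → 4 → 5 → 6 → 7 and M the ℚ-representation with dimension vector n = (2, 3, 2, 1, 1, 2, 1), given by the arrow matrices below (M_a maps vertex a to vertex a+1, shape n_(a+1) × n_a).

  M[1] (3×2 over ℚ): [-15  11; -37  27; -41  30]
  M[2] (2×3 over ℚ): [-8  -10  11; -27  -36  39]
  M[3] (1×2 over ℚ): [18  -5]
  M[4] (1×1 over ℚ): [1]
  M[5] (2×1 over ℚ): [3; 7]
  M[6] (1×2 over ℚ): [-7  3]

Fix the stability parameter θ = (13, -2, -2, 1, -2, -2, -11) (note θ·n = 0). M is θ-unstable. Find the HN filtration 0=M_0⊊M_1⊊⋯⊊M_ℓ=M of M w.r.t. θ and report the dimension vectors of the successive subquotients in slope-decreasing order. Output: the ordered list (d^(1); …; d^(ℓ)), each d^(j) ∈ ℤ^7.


Via rank(M_{q-1}∘⋯∘M_p): M ≅ I[1,3], I[1,6], I[2,2], I[6,7].
μ_θ-semistable layers: μ^(1)=3; μ^(2)=1; μ^(3)=-2; μ^(4)=-13/2

((1, 1, 1, 0, 0, 0, 0); (1, 1, 1, 1, 1, 1, 0); (0, 1, 0, 0, 0, 0, 0); (0, 0, 0, 0, 0, 1, 1))


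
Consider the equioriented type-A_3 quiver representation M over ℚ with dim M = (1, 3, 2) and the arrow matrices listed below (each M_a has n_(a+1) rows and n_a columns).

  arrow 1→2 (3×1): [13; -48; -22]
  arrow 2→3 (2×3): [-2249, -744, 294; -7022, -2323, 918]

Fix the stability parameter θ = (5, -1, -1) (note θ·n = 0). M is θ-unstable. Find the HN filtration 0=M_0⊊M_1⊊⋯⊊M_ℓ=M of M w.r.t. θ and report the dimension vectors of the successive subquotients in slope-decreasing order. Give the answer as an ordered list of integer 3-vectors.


Via rank(M_{q-1}∘⋯∘M_p): M ≅ I[1,3], I[2,2], I[2,3].
μ_θ-semistable layers: μ^(1)=1; μ^(2)=-1

((1, 1, 1); (0, 2, 1))


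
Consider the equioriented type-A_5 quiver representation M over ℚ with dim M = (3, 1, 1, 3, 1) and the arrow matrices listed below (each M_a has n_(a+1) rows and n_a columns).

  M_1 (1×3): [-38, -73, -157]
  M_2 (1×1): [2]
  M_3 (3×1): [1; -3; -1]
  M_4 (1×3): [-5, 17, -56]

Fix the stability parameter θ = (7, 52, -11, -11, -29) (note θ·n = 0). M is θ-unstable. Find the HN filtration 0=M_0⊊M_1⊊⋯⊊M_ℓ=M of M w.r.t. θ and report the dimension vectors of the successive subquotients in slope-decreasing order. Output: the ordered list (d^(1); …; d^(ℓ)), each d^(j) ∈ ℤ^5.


Interval decomposition of M: I[1,1]^2, I[1,4], I[4,4], I[4,5].
HN type (ℓ=4): μ^(1)=10; μ^(2)=7; μ^(3)=-11; μ^(4)=-20

((0, 1, 1, 1, 0); (3, 0, 0, 0, 0); (0, 0, 0, 1, 0); (0, 0, 0, 1, 1))


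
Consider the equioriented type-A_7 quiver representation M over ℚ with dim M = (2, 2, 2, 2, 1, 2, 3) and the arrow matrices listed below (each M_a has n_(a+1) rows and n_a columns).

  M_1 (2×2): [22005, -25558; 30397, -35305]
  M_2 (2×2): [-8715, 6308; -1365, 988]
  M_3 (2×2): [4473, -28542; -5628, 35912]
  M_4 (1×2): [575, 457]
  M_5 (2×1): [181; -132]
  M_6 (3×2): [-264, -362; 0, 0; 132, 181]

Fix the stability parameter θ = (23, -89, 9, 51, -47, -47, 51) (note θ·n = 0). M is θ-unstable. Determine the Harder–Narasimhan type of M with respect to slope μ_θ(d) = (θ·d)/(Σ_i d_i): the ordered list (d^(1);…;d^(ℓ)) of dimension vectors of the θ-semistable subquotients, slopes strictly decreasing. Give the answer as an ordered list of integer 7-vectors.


Barcode: M ≅ I[1,2], I[1,6], I[3,3], I[4,4], I[6,7], I[7,7]^2. HN layers by μ_θ (5 steps, strictly decreasing):
  μ^(1)=51; μ^(2)=9; μ^(3)=-17/2; μ^(4)=-33; μ^(5)=-47

((0, 0, 0, 1, 0, 0, 3); (0, 0, 1, 0, 0, 0, 0); (0, 0, 1, 1, 1, 1, 0); (2, 2, 0, 0, 0, 0, 0); (0, 0, 0, 0, 0, 1, 0))


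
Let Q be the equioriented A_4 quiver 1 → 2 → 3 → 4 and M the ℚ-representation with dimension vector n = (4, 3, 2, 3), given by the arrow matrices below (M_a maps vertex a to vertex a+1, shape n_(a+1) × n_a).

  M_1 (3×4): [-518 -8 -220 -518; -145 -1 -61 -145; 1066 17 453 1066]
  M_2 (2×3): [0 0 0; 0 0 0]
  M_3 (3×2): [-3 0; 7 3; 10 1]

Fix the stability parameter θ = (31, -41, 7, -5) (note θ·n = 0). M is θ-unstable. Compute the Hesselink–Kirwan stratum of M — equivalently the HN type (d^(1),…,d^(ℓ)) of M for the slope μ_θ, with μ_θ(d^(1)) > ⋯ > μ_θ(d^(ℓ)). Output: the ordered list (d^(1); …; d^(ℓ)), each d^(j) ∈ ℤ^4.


Interval decomposition of M: I[1,1], I[1,2]^3, I[3,4]^2, I[4,4].
HN type (ℓ=3): μ^(1)=31; μ^(2)=1; μ^(3)=-5

((1, 0, 0, 0); (0, 0, 2, 2); (3, 3, 0, 1))


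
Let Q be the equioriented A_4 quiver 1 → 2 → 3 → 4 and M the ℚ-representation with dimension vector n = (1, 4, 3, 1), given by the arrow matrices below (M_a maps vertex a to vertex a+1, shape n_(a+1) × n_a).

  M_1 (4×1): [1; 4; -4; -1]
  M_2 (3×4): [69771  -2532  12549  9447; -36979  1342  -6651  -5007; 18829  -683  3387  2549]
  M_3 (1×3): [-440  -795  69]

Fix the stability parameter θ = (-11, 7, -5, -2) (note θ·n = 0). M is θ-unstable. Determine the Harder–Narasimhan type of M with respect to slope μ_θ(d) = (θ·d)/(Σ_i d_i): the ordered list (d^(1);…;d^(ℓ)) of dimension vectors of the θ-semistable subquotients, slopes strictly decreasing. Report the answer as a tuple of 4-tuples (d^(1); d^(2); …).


Via rank(M_{q-1}∘⋯∘M_p): M ≅ I[1,2], I[2,3]^2, I[2,4].
μ_θ-semistable layers: μ^(1)=7; μ^(2)=1; μ^(3)=0; μ^(4)=-11

((0, 1, 0, 0); (0, 2, 2, 0); (0, 1, 1, 1); (1, 0, 0, 0))


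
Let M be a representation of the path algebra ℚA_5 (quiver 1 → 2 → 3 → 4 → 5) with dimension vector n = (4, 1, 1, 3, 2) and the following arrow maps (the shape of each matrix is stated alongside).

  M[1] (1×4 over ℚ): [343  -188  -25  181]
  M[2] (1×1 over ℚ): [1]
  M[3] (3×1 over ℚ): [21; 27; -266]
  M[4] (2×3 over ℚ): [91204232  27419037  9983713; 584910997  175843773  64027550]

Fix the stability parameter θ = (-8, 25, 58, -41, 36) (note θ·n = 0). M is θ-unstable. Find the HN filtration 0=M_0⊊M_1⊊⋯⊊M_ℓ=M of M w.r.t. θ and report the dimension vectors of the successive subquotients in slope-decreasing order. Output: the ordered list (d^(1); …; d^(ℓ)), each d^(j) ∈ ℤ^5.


Barcode: M ≅ I[1,1]^3, I[1,5], I[4,4], I[4,5]. HN layers by μ_θ (4 steps, strictly decreasing):
  μ^(1)=36; μ^(2)=14; μ^(3)=-8; μ^(4)=-41

((0, 0, 0, 0, 2); (0, 1, 1, 1, 0); (4, 0, 0, 0, 0); (0, 0, 0, 2, 0))


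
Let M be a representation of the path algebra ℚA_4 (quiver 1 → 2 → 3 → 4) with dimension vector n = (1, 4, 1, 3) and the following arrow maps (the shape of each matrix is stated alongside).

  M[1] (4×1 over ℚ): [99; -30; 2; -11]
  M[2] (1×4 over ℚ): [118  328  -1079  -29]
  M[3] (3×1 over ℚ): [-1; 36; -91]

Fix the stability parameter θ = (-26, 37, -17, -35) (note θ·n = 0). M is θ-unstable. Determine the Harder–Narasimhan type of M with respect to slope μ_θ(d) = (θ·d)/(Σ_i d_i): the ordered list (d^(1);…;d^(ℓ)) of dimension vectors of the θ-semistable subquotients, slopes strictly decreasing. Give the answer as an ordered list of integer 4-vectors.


Barcode: M ≅ I[1,4], I[2,2]^3, I[4,4]^2. HN layers by μ_θ (4 steps, strictly decreasing):
  μ^(1)=37; μ^(2)=-5; μ^(3)=-26; μ^(4)=-35

((0, 3, 0, 0); (0, 1, 1, 1); (1, 0, 0, 0); (0, 0, 0, 2))


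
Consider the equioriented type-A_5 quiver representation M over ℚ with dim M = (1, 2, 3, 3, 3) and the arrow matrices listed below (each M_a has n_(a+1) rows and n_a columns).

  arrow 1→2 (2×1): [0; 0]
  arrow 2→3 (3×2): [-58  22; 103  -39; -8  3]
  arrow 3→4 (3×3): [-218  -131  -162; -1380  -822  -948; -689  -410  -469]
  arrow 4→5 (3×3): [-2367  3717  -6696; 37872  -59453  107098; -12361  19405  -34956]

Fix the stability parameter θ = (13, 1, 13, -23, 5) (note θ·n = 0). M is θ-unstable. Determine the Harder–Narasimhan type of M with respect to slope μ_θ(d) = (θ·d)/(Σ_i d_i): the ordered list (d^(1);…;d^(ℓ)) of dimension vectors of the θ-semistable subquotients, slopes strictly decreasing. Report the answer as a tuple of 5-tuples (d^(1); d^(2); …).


Interval decomposition of M: I[1,1], I[2,5]^2, I[3,3], I[4,4], I[5,5].
HN type (ℓ=4): μ^(1)=13; μ^(2)=5; μ^(3)=-3; μ^(4)=-23

((1, 0, 1, 0, 0); (0, 0, 0, 0, 3); (0, 2, 2, 2, 0); (0, 0, 0, 1, 0))


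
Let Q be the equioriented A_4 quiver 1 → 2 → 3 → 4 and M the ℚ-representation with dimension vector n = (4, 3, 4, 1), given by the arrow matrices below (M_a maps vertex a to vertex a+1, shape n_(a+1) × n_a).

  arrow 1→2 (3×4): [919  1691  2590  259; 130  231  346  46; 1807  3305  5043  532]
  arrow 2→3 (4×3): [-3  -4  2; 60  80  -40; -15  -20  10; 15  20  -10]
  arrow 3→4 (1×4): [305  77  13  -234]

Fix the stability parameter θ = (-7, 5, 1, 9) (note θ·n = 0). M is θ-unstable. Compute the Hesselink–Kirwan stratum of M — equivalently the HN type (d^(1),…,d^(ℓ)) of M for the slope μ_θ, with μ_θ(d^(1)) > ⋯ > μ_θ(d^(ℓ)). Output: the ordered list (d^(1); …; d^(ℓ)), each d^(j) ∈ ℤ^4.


Barcode: M ≅ I[1,1], I[1,2]^2, I[1,3], I[3,3]^2, I[3,4]. HN layers by μ_θ (5 steps, strictly decreasing):
  μ^(1)=9; μ^(2)=5; μ^(3)=3; μ^(4)=1; μ^(5)=-7

((0, 0, 0, 1); (0, 2, 0, 0); (0, 1, 1, 0); (0, 0, 3, 0); (4, 0, 0, 0))


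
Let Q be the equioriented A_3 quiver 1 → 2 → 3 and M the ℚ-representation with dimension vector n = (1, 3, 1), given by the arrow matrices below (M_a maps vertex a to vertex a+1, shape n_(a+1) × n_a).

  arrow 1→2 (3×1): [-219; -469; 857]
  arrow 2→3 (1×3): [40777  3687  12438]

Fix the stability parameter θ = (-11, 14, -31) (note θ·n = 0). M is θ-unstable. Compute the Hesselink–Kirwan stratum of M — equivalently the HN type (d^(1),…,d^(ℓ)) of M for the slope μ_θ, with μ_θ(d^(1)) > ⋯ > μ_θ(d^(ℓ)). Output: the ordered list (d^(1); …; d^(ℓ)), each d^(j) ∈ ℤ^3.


Via rank(M_{q-1}∘⋯∘M_p): M ≅ I[1,2], I[2,2], I[2,3].
μ_θ-semistable layers: μ^(1)=14; μ^(2)=-17/2; μ^(3)=-11

((0, 2, 0); (0, 1, 1); (1, 0, 0))


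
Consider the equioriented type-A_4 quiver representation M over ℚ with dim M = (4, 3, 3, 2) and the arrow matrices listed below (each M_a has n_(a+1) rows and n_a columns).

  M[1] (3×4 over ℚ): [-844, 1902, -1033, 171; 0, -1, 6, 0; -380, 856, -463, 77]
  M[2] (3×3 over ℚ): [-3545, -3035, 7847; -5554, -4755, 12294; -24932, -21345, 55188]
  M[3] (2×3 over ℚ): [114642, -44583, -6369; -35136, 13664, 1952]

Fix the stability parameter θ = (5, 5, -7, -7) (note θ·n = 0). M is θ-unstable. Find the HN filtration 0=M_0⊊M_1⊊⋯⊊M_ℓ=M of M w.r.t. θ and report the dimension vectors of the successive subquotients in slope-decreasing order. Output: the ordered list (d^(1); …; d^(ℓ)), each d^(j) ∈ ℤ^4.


Barcode: M ≅ I[1,1], I[1,2], I[1,3]^2, I[3,4], I[4,4]. HN layers by μ_θ (3 steps, strictly decreasing):
  μ^(1)=5; μ^(2)=1; μ^(3)=-7

((2, 1, 0, 0); (2, 2, 2, 0); (0, 0, 1, 2))


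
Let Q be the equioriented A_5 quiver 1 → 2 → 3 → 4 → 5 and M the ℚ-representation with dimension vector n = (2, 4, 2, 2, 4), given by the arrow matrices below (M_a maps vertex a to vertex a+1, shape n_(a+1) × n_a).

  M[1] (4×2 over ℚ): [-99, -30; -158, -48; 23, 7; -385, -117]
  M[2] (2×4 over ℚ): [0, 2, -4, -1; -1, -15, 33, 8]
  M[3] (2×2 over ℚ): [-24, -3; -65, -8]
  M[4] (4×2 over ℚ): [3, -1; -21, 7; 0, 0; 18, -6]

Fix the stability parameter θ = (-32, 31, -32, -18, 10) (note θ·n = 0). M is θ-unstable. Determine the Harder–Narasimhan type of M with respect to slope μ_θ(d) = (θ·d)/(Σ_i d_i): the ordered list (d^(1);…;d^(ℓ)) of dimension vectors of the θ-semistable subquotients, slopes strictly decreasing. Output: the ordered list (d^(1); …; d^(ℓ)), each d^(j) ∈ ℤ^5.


Via rank(M_{q-1}∘⋯∘M_p): M ≅ I[1,4], I[1,5], I[2,2]^2, I[5,5]^3.
μ_θ-semistable layers: μ^(1)=31; μ^(2)=10; μ^(3)=-19/3; μ^(4)=-32

((0, 2, 0, 0, 0); (0, 0, 0, 0, 4); (0, 2, 2, 2, 0); (2, 0, 0, 0, 0))


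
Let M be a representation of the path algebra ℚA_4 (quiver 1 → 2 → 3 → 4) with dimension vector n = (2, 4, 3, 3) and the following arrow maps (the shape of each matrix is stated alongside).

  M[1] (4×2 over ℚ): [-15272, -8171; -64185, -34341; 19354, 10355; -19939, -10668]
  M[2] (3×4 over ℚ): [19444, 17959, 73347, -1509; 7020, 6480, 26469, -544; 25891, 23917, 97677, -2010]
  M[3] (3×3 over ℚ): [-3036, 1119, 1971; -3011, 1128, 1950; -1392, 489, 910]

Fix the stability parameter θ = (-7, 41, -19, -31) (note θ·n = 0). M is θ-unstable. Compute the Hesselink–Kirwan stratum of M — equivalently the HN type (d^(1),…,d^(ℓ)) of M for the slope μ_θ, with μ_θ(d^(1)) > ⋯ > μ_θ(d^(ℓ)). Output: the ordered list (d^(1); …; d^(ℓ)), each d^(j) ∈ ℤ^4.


Via rank(M_{q-1}∘⋯∘M_p): M ≅ I[1,4]^2, I[2,2], I[2,4].
μ_θ-semistable layers: μ^(1)=41; μ^(2)=-3; μ^(3)=-7

((0, 1, 0, 0); (0, 3, 3, 3); (2, 0, 0, 0))


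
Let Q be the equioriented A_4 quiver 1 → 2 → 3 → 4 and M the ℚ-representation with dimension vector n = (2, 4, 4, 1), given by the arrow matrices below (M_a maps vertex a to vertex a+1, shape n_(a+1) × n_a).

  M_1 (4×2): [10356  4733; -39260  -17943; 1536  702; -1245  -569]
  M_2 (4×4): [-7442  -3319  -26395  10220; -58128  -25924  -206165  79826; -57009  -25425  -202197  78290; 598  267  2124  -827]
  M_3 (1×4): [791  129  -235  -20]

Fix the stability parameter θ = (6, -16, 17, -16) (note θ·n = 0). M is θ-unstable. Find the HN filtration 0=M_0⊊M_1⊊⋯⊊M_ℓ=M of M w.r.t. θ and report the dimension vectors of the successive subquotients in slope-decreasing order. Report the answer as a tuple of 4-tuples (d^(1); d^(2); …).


Interval decomposition of M: I[1,3], I[1,4], I[2,3]^2.
HN type (ℓ=4): μ^(1)=17; μ^(2)=1/2; μ^(3)=-5; μ^(4)=-16

((0, 0, 3, 0); (0, 0, 1, 1); (2, 2, 0, 0); (0, 2, 0, 0))


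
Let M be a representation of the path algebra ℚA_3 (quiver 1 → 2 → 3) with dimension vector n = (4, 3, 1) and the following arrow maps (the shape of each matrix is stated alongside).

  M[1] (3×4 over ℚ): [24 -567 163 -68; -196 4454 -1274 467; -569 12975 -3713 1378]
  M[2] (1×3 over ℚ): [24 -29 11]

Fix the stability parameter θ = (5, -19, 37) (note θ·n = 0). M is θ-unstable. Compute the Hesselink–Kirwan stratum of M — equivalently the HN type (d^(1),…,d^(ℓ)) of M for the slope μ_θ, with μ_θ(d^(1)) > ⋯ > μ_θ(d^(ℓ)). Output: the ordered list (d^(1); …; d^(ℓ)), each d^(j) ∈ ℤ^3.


Via rank(M_{q-1}∘⋯∘M_p): M ≅ I[1,1], I[1,2]^2, I[1,3].
μ_θ-semistable layers: μ^(1)=37; μ^(2)=5; μ^(3)=-7

((0, 0, 1); (1, 0, 0); (3, 3, 0))


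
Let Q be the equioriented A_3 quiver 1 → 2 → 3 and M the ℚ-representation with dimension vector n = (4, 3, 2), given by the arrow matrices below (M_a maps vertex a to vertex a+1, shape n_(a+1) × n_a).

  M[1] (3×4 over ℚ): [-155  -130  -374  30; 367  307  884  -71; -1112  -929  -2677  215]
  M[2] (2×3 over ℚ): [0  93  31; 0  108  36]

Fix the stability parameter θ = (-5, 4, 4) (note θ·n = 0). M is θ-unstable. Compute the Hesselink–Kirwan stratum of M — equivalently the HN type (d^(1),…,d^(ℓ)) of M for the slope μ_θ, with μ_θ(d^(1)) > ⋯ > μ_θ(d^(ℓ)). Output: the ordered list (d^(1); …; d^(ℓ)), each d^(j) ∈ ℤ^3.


Via rank(M_{q-1}∘⋯∘M_p): M ≅ I[1,1], I[1,2]^2, I[1,3], I[3,3].
μ_θ-semistable layers: μ^(1)=4; μ^(2)=-5

((0, 3, 2); (4, 0, 0))


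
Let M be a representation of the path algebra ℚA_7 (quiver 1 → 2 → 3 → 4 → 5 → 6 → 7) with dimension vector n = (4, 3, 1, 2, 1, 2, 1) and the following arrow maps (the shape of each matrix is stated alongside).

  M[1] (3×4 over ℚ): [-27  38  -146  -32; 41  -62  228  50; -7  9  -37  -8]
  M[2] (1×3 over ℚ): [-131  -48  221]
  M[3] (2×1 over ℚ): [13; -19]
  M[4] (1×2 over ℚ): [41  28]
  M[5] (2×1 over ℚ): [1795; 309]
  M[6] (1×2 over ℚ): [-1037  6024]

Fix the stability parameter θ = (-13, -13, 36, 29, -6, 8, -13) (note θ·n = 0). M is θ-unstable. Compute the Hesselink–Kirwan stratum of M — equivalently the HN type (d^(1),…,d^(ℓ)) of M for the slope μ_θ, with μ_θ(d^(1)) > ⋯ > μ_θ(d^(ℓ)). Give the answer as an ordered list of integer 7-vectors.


Barcode: M ≅ I[1,1], I[1,2]^2, I[1,7], I[4,4], I[6,6]. HN layers by μ_θ (4 steps, strictly decreasing):
  μ^(1)=29; μ^(2)=54/5; μ^(3)=8; μ^(4)=-13

((0, 0, 0, 1, 0, 0, 0); (0, 0, 1, 1, 1, 1, 1); (0, 0, 0, 0, 0, 1, 0); (4, 3, 0, 0, 0, 0, 0))


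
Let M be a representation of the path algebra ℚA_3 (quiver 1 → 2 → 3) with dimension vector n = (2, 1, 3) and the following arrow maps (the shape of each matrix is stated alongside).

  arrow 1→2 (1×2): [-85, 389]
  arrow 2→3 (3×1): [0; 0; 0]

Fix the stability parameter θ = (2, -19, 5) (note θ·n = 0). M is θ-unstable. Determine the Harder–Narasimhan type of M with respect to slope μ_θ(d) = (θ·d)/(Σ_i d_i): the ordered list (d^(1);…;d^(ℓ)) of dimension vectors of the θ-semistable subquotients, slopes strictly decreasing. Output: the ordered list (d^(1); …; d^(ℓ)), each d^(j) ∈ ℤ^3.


Barcode: M ≅ I[1,1], I[1,2], I[3,3]^3. HN layers by μ_θ (3 steps, strictly decreasing):
  μ^(1)=5; μ^(2)=2; μ^(3)=-17/2

((0, 0, 3); (1, 0, 0); (1, 1, 0))


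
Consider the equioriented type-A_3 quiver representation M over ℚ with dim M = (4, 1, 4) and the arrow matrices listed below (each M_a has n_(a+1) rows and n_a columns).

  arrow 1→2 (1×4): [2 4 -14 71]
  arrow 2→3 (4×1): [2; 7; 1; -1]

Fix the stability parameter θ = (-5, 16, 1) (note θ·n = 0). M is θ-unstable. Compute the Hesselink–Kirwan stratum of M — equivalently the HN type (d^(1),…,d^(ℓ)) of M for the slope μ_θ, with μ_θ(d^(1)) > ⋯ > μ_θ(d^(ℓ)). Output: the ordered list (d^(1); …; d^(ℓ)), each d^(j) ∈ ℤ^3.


Barcode: M ≅ I[1,1]^3, I[1,3], I[3,3]^3. HN layers by μ_θ (3 steps, strictly decreasing):
  μ^(1)=17/2; μ^(2)=1; μ^(3)=-5

((0, 1, 1); (0, 0, 3); (4, 0, 0))


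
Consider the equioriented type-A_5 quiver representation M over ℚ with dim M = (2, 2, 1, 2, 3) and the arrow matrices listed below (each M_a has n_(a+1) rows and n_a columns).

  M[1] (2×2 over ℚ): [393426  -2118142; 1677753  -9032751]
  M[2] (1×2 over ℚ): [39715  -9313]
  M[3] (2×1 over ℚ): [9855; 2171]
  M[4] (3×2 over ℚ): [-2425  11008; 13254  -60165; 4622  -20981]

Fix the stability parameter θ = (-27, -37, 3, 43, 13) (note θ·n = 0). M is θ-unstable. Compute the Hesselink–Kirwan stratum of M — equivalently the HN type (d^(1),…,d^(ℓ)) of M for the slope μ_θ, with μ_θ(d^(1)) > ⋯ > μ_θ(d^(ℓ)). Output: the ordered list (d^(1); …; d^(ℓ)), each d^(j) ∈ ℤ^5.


Via rank(M_{q-1}∘⋯∘M_p): M ≅ I[1,1], I[1,5], I[2,2], I[4,5], I[5,5].
μ_θ-semistable layers: μ^(1)=28; μ^(2)=13; μ^(3)=3; μ^(4)=-27; μ^(5)=-32; μ^(6)=-37

((0, 0, 0, 2, 2); (0, 0, 0, 0, 1); (0, 0, 1, 0, 0); (1, 0, 0, 0, 0); (1, 1, 0, 0, 0); (0, 1, 0, 0, 0))


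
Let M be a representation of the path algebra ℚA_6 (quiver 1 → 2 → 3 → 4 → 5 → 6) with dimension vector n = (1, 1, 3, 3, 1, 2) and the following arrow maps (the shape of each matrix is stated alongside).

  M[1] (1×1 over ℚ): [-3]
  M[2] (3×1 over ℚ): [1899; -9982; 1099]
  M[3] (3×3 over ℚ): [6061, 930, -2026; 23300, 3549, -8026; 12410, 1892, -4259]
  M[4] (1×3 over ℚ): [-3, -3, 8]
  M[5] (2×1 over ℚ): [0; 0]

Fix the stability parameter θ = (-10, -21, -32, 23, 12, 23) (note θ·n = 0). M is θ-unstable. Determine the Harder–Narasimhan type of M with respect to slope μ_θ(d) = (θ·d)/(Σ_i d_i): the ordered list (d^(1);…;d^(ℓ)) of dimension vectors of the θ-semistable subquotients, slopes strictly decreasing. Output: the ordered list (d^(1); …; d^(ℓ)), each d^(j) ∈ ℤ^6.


Via rank(M_{q-1}∘⋯∘M_p): M ≅ I[1,5], I[3,4]^2, I[6,6]^2.
μ_θ-semistable layers: μ^(1)=23; μ^(2)=35/2; μ^(3)=-21; μ^(4)=-32

((0, 0, 0, 2, 0, 2); (0, 0, 0, 1, 1, 0); (1, 1, 1, 0, 0, 0); (0, 0, 2, 0, 0, 0))


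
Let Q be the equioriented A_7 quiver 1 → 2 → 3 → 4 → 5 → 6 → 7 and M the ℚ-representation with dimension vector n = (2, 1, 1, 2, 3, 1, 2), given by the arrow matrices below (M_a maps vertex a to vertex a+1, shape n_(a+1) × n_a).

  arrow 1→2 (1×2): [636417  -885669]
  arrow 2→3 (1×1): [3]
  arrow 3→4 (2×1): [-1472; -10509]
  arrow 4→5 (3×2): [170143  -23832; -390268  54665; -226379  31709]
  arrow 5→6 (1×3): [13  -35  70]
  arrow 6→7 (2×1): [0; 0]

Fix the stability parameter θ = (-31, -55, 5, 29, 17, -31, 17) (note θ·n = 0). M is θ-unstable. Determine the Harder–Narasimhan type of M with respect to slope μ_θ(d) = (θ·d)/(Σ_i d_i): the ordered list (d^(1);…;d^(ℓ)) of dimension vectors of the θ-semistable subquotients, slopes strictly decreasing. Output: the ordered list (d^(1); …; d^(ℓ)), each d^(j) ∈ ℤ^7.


Via rank(M_{q-1}∘⋯∘M_p): M ≅ I[1,1], I[1,6], I[4,5], I[5,5], I[7,7]^2.
μ_θ-semistable layers: μ^(1)=23; μ^(2)=17; μ^(3)=5; μ^(4)=-31; μ^(5)=-43

((0, 0, 0, 1, 1, 0, 0); (0, 0, 0, 0, 1, 0, 2); (0, 0, 1, 1, 1, 1, 0); (1, 0, 0, 0, 0, 0, 0); (1, 1, 0, 0, 0, 0, 0))


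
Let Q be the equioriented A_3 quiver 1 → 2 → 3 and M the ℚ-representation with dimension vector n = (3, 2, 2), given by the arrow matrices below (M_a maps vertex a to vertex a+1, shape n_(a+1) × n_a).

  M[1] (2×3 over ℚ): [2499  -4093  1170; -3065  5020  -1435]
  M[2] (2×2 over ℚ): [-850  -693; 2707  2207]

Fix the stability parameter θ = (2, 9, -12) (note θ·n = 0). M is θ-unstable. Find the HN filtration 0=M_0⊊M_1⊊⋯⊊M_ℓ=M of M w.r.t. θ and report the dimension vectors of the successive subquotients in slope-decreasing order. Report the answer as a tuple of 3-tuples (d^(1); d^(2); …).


Barcode: M ≅ I[1,1], I[1,3]^2. HN layers by μ_θ (2 steps, strictly decreasing):
  μ^(1)=2; μ^(2)=-1/3

((1, 0, 0); (2, 2, 2))


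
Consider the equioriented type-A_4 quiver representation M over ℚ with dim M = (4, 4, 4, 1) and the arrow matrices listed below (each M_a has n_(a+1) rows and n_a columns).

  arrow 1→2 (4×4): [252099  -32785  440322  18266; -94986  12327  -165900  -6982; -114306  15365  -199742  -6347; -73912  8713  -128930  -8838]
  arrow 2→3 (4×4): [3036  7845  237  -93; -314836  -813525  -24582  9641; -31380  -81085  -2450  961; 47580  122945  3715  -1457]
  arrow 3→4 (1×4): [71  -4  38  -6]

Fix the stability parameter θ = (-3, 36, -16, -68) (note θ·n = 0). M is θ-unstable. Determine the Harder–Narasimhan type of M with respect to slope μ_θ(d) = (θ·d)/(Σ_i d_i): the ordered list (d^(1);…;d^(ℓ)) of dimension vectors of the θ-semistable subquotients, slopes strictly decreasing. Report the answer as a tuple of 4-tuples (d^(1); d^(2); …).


Barcode: M ≅ I[1,2]^2, I[1,3], I[1,4], I[3,3]^2. HN layers by μ_θ (5 steps, strictly decreasing):
  μ^(1)=36; μ^(2)=10; μ^(3)=-3; μ^(4)=-51/4; μ^(5)=-16

((0, 2, 0, 0); (0, 1, 1, 0); (3, 0, 0, 0); (1, 1, 1, 1); (0, 0, 2, 0))


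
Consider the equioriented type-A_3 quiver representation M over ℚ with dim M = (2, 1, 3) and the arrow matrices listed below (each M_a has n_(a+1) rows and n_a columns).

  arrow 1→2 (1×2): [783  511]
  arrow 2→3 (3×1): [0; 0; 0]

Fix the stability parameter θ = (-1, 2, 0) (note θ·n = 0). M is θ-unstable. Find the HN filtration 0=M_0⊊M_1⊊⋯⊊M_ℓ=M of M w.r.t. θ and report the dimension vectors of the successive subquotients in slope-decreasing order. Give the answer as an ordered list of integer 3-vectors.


Barcode: M ≅ I[1,1], I[1,2], I[3,3]^3. HN layers by μ_θ (3 steps, strictly decreasing):
  μ^(1)=2; μ^(2)=0; μ^(3)=-1

((0, 1, 0); (0, 0, 3); (2, 0, 0))


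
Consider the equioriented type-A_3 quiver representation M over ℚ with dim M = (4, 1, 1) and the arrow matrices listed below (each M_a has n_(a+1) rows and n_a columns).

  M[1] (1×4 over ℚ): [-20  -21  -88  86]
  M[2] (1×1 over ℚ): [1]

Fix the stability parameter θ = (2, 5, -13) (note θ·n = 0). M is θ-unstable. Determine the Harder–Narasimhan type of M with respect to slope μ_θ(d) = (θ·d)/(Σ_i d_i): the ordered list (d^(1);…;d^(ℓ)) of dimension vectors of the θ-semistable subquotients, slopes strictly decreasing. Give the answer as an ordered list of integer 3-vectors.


Via rank(M_{q-1}∘⋯∘M_p): M ≅ I[1,1]^3, I[1,3].
μ_θ-semistable layers: μ^(1)=2; μ^(2)=-2

((3, 0, 0); (1, 1, 1))


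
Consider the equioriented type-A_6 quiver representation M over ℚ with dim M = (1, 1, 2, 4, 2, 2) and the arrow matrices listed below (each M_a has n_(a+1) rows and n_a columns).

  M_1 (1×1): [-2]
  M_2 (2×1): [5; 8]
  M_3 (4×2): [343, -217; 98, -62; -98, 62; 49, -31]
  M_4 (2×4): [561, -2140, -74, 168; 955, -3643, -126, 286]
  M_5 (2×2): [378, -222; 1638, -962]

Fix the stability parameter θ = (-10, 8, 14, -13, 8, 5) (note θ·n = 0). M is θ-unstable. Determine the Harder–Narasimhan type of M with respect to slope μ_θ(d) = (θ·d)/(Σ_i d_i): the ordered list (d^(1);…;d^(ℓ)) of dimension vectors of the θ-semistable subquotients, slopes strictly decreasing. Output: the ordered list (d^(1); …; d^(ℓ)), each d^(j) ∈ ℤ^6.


Via rank(M_{q-1}∘⋯∘M_p): M ≅ I[1,5], I[3,3], I[4,4]^2, I[4,6], I[6,6].
μ_θ-semistable layers: μ^(1)=14; μ^(2)=8; μ^(3)=13/2; μ^(4)=5; μ^(5)=3; μ^(6)=-10; μ^(7)=-13

((0, 0, 1, 0, 0, 0); (0, 0, 0, 0, 1, 0); (0, 0, 0, 0, 1, 1); (0, 0, 0, 0, 0, 1); (0, 1, 1, 1, 0, 0); (1, 0, 0, 0, 0, 0); (0, 0, 0, 3, 0, 0))


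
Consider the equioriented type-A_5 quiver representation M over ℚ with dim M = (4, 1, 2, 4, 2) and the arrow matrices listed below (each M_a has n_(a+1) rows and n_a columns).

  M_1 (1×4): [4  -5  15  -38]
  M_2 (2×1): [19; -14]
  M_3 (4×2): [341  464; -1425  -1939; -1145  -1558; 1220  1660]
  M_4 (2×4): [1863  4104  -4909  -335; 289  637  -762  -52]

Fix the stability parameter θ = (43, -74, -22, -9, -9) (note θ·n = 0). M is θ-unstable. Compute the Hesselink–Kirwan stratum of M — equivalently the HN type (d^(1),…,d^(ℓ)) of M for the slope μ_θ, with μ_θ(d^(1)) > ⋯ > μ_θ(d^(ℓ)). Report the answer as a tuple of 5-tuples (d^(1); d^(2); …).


Interval decomposition of M: I[1,1]^3, I[1,4], I[3,5], I[4,4], I[4,5].
HN type (ℓ=4): μ^(1)=43; μ^(2)=-9; μ^(3)=-53/3; μ^(4)=-22

((3, 0, 0, 0, 0); (0, 0, 0, 4, 2); (1, 1, 1, 0, 0); (0, 0, 1, 0, 0))


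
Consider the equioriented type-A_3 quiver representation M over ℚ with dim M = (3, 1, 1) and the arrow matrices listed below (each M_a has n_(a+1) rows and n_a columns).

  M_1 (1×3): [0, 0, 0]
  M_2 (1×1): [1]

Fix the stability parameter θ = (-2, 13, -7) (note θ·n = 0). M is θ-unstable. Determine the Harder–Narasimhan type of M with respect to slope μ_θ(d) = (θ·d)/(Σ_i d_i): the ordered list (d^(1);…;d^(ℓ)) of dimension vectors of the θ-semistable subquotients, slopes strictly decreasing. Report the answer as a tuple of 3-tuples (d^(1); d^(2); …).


Barcode: M ≅ I[1,1]^3, I[2,3]. HN layers by μ_θ (2 steps, strictly decreasing):
  μ^(1)=3; μ^(2)=-2

((0, 1, 1); (3, 0, 0))


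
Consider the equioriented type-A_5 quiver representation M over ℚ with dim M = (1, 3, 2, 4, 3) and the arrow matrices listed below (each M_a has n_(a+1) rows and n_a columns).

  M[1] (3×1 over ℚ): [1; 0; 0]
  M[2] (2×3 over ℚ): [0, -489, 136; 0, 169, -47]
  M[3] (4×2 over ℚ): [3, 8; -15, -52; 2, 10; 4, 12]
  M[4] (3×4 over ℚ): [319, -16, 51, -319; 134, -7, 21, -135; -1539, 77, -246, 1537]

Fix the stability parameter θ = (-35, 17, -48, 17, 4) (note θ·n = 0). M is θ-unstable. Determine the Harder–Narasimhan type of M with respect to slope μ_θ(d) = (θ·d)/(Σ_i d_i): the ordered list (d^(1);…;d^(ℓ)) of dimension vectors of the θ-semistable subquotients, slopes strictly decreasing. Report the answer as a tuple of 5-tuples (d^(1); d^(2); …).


Interval decomposition of M: I[1,2], I[2,5]^2, I[4,4], I[4,5].
HN type (ℓ=4): μ^(1)=17; μ^(2)=21/2; μ^(3)=-31/2; μ^(4)=-35

((0, 1, 0, 1, 0); (0, 0, 0, 3, 3); (0, 2, 2, 0, 0); (1, 0, 0, 0, 0))


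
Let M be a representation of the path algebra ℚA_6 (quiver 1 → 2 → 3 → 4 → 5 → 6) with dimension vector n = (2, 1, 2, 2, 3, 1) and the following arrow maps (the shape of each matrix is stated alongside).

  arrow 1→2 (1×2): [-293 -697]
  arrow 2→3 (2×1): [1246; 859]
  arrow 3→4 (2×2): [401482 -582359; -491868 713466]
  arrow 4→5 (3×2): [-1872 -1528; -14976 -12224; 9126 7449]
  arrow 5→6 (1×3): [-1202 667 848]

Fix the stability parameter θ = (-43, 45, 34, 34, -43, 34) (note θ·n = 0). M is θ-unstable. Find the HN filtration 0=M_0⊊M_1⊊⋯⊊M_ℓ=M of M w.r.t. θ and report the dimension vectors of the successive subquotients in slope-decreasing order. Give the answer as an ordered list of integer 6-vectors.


Via rank(M_{q-1}∘⋯∘M_p): M ≅ I[1,1], I[1,4], I[3,3], I[4,5], I[5,5], I[5,6].
μ_θ-semistable layers: μ^(1)=113/3; μ^(2)=34; μ^(3)=-9/2; μ^(4)=-43

((0, 1, 1, 1, 0, 0); (0, 0, 1, 0, 0, 1); (0, 0, 0, 1, 1, 0); (2, 0, 0, 0, 2, 0))


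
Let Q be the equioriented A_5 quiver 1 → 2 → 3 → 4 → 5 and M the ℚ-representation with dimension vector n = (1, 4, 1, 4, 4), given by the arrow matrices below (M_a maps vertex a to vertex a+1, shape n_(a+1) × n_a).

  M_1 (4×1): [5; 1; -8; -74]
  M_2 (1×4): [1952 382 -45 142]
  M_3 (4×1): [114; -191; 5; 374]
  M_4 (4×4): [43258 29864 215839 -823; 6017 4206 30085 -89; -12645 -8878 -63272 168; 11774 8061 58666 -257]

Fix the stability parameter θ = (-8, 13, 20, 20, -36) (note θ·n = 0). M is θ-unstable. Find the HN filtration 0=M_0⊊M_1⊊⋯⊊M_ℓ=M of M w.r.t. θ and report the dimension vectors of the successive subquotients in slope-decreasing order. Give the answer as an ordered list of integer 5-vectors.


Interval decomposition of M: I[1,5], I[2,2]^3, I[4,4], I[4,5]^2, I[5,5].
HN type (ℓ=5): μ^(1)=20; μ^(2)=13; μ^(3)=17/4; μ^(4)=-8; μ^(5)=-36

((0, 0, 0, 1, 0); (0, 3, 0, 0, 0); (0, 1, 1, 1, 1); (1, 0, 0, 2, 2); (0, 0, 0, 0, 1))


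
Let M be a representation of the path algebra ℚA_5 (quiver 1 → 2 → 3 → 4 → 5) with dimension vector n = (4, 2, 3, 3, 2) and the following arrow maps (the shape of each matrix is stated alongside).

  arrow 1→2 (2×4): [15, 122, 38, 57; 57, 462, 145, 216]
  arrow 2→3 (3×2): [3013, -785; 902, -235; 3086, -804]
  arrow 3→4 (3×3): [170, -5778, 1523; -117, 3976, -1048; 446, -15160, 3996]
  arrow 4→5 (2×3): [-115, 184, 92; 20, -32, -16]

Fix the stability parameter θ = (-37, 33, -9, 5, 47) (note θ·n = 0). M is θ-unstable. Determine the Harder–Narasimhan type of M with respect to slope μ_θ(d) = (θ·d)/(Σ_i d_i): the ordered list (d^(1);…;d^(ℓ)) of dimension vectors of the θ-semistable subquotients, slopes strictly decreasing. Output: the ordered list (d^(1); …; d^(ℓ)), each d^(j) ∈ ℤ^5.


Via rank(M_{q-1}∘⋯∘M_p): M ≅ I[1,1]^2, I[1,3], I[1,4], I[3,5], I[4,4], I[5,5].
μ_θ-semistable layers: μ^(1)=47; μ^(2)=12; μ^(3)=29/3; μ^(4)=5; μ^(5)=-9; μ^(6)=-37

((0, 0, 0, 0, 2); (0, 1, 1, 0, 0); (0, 1, 1, 1, 0); (0, 0, 0, 2, 0); (0, 0, 1, 0, 0); (4, 0, 0, 0, 0))


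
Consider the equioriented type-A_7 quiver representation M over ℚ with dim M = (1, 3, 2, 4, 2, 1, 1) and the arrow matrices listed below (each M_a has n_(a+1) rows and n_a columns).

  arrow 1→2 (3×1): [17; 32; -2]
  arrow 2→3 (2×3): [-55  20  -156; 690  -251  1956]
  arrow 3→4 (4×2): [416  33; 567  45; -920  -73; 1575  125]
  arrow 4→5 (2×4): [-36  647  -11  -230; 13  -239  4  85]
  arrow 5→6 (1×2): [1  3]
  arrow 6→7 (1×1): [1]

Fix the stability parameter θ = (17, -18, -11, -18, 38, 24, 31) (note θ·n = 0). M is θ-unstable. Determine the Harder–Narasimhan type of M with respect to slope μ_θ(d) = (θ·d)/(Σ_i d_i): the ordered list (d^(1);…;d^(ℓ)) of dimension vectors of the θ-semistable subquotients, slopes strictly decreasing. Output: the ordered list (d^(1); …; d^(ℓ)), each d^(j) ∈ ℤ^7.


Interval decomposition of M: I[1,7], I[2,2], I[2,5], I[4,4]^2.
HN type (ℓ=5): μ^(1)=38; μ^(2)=31; μ^(3)=-15/2; μ^(4)=-29/2; μ^(5)=-18

((0, 0, 0, 0, 1, 0, 0); (0, 0, 0, 0, 1, 1, 1); (1, 1, 1, 1, 0, 0, 0); (0, 0, 1, 1, 0, 0, 0); (0, 2, 0, 2, 0, 0, 0))


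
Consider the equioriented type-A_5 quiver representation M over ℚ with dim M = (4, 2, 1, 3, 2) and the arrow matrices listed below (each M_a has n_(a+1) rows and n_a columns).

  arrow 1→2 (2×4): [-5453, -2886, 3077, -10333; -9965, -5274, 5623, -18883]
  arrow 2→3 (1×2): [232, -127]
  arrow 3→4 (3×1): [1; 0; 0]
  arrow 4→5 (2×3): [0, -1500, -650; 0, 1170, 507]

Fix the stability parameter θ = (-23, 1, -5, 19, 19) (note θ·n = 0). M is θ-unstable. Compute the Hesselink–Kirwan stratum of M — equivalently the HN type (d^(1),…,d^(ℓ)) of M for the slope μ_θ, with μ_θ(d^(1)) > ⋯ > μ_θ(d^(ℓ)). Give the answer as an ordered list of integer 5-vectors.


Via rank(M_{q-1}∘⋯∘M_p): M ≅ I[1,1]^2, I[1,2], I[1,4], I[4,4], I[4,5], I[5,5].
μ_θ-semistable layers: μ^(1)=19; μ^(2)=1; μ^(3)=-2; μ^(4)=-23

((0, 0, 0, 3, 2); (0, 1, 0, 0, 0); (0, 1, 1, 0, 0); (4, 0, 0, 0, 0))


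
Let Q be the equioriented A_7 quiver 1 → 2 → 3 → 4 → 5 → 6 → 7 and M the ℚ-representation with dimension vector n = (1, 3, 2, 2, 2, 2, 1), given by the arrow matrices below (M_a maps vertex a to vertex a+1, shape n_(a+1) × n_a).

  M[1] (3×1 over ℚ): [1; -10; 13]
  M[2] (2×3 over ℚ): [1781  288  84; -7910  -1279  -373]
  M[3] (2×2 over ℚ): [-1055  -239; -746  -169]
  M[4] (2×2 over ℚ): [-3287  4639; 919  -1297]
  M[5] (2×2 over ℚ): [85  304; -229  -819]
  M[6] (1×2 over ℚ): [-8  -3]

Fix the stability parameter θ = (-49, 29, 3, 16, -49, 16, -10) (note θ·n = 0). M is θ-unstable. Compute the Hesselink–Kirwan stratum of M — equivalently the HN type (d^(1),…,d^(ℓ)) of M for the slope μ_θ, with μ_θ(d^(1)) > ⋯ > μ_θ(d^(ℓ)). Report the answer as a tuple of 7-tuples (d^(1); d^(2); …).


Barcode: M ≅ I[1,6], I[2,2], I[2,7]. HN layers by μ_θ (5 steps, strictly decreasing):
  μ^(1)=29; μ^(2)=16; μ^(3)=3; μ^(4)=-1/4; μ^(5)=-49

((0, 1, 0, 0, 0, 0, 0); (0, 0, 0, 0, 0, 1, 0); (0, 0, 0, 0, 0, 1, 1); (0, 2, 2, 2, 2, 0, 0); (1, 0, 0, 0, 0, 0, 0))


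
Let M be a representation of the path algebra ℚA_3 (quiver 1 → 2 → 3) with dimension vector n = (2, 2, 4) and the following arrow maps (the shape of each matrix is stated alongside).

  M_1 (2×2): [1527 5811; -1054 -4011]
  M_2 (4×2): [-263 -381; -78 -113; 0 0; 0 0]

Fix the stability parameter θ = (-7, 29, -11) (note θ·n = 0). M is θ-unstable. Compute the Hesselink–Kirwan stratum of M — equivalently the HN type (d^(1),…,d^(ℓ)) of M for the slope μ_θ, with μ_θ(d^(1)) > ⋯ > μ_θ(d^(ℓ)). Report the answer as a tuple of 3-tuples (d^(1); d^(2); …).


Interval decomposition of M: I[1,3]^2, I[3,3]^2.
HN type (ℓ=3): μ^(1)=9; μ^(2)=-7; μ^(3)=-11

((0, 2, 2); (2, 0, 0); (0, 0, 2))


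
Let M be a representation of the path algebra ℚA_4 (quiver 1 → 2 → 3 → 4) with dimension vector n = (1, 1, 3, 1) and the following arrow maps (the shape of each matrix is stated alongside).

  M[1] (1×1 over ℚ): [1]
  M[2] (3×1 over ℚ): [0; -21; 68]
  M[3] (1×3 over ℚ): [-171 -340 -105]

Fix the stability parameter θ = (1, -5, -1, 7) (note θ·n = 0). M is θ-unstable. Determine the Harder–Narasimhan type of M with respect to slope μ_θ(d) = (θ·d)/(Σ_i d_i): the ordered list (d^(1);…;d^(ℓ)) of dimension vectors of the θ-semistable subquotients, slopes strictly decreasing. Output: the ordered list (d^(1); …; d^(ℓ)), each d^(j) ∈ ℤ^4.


Barcode: M ≅ I[1,3], I[3,3], I[3,4]. HN layers by μ_θ (3 steps, strictly decreasing):
  μ^(1)=7; μ^(2)=-1; μ^(3)=-2

((0, 0, 0, 1); (0, 0, 3, 0); (1, 1, 0, 0))


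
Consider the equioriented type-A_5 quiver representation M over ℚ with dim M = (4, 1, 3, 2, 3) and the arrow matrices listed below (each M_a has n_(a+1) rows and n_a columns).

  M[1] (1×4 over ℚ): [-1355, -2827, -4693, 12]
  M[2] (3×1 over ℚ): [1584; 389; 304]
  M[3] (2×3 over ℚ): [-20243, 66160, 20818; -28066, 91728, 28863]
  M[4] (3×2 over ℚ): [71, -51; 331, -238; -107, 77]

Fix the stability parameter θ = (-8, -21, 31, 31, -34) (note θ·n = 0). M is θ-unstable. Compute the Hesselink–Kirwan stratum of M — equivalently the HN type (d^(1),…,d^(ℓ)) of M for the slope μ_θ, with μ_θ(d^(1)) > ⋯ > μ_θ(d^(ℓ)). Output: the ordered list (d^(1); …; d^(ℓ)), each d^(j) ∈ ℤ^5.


Barcode: M ≅ I[1,1]^3, I[1,3], I[3,5]^2, I[5,5]. HN layers by μ_θ (5 steps, strictly decreasing):
  μ^(1)=31; μ^(2)=28/3; μ^(3)=-8; μ^(4)=-29/2; μ^(5)=-34

((0, 0, 1, 0, 0); (0, 0, 2, 2, 2); (3, 0, 0, 0, 0); (1, 1, 0, 0, 0); (0, 0, 0, 0, 1))


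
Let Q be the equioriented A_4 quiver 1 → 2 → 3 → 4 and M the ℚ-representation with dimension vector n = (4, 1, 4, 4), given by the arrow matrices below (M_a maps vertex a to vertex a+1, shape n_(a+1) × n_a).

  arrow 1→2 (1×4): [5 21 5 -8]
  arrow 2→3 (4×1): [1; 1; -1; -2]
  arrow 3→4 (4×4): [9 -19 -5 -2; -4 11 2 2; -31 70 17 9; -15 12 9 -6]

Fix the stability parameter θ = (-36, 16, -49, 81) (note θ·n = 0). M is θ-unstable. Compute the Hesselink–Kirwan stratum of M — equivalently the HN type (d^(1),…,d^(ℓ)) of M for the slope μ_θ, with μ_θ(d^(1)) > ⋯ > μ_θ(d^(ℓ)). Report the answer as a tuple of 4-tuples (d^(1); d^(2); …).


Barcode: M ≅ I[1,1]^3, I[1,4], I[3,3], I[3,4]^2, I[4,4]. HN layers by μ_θ (4 steps, strictly decreasing):
  μ^(1)=81; μ^(2)=-33/2; μ^(3)=-36; μ^(4)=-49

((0, 0, 0, 4); (0, 1, 1, 0); (4, 0, 0, 0); (0, 0, 3, 0))


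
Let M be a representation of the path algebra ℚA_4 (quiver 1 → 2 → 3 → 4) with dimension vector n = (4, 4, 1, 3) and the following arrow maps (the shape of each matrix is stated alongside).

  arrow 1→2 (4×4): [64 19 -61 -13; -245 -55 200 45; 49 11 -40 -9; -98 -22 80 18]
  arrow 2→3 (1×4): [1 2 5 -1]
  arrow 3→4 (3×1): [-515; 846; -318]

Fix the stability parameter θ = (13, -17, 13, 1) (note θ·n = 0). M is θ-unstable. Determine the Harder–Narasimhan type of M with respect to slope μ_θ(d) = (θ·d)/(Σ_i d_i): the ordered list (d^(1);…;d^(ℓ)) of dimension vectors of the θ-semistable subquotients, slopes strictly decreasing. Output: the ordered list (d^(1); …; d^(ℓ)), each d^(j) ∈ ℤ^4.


Barcode: M ≅ I[1,1]^2, I[1,2], I[1,4], I[2,2]^2, I[4,4]^2. HN layers by μ_θ (5 steps, strictly decreasing):
  μ^(1)=13; μ^(2)=7; μ^(3)=1; μ^(4)=-2; μ^(5)=-17

((2, 0, 0, 0); (0, 0, 1, 1); (0, 0, 0, 2); (2, 2, 0, 0); (0, 2, 0, 0))


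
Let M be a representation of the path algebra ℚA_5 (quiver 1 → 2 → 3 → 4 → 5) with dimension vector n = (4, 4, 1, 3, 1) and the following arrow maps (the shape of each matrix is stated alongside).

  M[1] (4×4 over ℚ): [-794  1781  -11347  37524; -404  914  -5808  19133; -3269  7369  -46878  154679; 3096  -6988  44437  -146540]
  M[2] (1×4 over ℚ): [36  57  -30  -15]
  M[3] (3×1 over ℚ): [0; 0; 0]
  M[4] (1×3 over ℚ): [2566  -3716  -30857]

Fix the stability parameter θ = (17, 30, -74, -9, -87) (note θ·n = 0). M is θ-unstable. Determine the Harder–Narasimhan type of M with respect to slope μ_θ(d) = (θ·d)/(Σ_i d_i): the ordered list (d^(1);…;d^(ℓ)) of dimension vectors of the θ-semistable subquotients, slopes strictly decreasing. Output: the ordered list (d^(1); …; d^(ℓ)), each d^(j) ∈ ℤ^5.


Via rank(M_{q-1}∘⋯∘M_p): M ≅ I[1,2]^3, I[1,3], I[4,4]^2, I[4,5].
μ_θ-semistable layers: μ^(1)=30; μ^(2)=17; μ^(3)=-9; μ^(4)=-48

((0, 3, 0, 0, 0); (3, 0, 0, 0, 0); (1, 1, 1, 2, 0); (0, 0, 0, 1, 1))
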